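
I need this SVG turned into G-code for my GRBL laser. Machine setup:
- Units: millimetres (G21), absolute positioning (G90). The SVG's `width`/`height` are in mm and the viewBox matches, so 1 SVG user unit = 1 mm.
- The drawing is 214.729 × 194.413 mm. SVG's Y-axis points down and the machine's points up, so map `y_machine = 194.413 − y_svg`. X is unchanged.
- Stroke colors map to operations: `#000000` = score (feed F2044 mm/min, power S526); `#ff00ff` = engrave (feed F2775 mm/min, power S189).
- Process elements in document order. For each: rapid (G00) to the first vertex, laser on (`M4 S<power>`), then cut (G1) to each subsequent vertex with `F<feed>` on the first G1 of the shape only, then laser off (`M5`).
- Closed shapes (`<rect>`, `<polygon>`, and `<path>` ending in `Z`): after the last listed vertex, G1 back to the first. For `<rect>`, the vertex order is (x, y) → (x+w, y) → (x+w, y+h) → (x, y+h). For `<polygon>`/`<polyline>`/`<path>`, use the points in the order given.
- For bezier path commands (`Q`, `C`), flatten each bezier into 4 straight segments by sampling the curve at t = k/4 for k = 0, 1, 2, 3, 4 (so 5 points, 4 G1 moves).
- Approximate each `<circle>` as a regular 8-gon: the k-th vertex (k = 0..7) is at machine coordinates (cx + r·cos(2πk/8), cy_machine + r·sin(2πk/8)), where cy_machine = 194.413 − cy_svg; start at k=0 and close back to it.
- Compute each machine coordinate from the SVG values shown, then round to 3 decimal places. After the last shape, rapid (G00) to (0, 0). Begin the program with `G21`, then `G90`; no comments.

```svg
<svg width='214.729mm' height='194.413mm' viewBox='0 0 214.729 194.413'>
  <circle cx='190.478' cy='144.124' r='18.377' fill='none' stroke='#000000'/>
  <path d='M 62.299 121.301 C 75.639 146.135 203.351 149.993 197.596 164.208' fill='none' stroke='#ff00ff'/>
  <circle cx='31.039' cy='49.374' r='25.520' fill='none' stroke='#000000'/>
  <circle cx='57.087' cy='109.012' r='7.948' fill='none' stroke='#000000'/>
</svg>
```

viewBox `0 0 214.729 194.413` with mm width/height → 1 unit = 1 mm. Flip: y_m = 194.413 − y_svg.

**Shape 1** — `<circle>` circle, stroke `#000000` → score (S526, F2044). Machine vertices: (208.855,50.289) → (203.473,63.284) → (190.478,68.666) → (177.483,63.284) → (172.101,50.289) → (177.483,37.294) → (190.478,31.912) → (203.473,37.294) → (208.855,50.289). Closed: final G1 returns to the first vertex.

**Shape 2** — `<path>` cubic bezier, stroke `#ff00ff` → engrave (S189, F2775). Control points (SVG): P0=(62.299,121.301), P1=(75.639,146.135), P2=(203.351,149.993), P3=(197.596,164.208); sampled at t=k/4. Machine vertices: (62.299,73.112) → (89.876,57.930) → (137.108,47.676) → (180.760,39.414) → (197.596,30.205). Open path.

**Shape 3** — `<circle>` circle, stroke `#000000` → score (S526, F2044). Machine vertices: (56.559,145.039) → (49.084,163.084) → (31.039,170.559) → (12.994,163.084) → (5.519,145.039) → (12.994,126.994) → (31.039,119.519) → (49.084,126.994) → (56.559,145.039). Closed: final G1 returns to the first vertex.

**Shape 4** — `<circle>` circle, stroke `#000000` → score (S526, F2044). Machine vertices: (65.035,85.401) → (62.707,91.021) → (57.087,93.349) → (51.467,91.021) → (49.139,85.401) → (51.467,79.781) → (57.087,77.453) → (62.707,79.781) → (65.035,85.401). Closed: final G1 returns to the first vertex.

G21
G90
G00 X208.855 Y50.289
M4 S526
G1 X203.473 Y63.284 F2044
G1 X190.478 Y68.666
G1 X177.483 Y63.284
G1 X172.101 Y50.289
G1 X177.483 Y37.294
G1 X190.478 Y31.912
G1 X203.473 Y37.294
G1 X208.855 Y50.289
M5
G00 X62.299 Y73.112
M4 S189
G1 X89.876 Y57.930 F2775
G1 X137.108 Y47.676
G1 X180.760 Y39.414
G1 X197.596 Y30.205
M5
G00 X56.559 Y145.039
M4 S526
G1 X49.084 Y163.084 F2044
G1 X31.039 Y170.559
G1 X12.994 Y163.084
G1 X5.519 Y145.039
G1 X12.994 Y126.994
G1 X31.039 Y119.519
G1 X49.084 Y126.994
G1 X56.559 Y145.039
M5
G00 X65.035 Y85.401
M4 S526
G1 X62.707 Y91.021 F2044
G1 X57.087 Y93.349
G1 X51.467 Y91.021
G1 X49.139 Y85.401
G1 X51.467 Y79.781
G1 X57.087 Y77.453
G1 X62.707 Y79.781
G1 X65.035 Y85.401
M5
G00 X0.000 Y0.000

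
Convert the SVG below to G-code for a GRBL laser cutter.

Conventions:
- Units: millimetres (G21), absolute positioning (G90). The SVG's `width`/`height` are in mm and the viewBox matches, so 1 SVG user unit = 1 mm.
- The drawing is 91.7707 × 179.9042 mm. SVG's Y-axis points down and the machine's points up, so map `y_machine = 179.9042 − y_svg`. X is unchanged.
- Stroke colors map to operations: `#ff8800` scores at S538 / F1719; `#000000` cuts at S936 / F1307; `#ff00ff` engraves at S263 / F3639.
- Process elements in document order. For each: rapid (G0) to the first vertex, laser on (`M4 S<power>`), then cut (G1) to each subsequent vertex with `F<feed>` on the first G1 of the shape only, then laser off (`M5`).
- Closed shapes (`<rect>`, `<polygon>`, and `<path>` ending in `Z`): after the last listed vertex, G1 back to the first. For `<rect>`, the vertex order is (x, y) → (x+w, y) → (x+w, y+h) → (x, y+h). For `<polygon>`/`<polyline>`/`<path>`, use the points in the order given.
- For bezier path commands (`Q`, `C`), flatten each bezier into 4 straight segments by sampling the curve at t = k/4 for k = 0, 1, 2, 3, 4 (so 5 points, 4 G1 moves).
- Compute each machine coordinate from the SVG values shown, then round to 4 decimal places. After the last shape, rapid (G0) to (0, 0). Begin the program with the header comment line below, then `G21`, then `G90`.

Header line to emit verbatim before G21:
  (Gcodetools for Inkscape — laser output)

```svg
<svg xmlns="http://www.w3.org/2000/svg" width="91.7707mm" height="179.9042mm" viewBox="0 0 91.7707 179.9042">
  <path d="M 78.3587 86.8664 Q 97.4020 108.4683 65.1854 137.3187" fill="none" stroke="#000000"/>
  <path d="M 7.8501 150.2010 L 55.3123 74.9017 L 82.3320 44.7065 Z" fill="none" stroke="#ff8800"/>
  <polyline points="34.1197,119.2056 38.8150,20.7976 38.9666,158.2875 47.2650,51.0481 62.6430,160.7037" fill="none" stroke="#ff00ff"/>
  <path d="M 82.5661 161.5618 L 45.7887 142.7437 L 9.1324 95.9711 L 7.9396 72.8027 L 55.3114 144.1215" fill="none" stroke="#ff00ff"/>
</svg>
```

(Gcodetools for Inkscape — laser output)
G21
G90
G0 X78.3587 Y93.0378
M4 S936
G1 X84.6766 Y81.7838 F1307
G1 X84.5870 Y69.6238
G1 X78.0900 Y56.5577
G1 X65.1854 Y42.5855
M5
G0 X7.8501 Y29.7032
M4 S538
G1 X55.3123 Y105.0025 F1719
G1 X82.3320 Y135.1977
G1 X7.8501 Y29.7032
M5
G0 X34.1197 Y60.6986
M4 S263
G1 X38.8150 Y159.1066 F3639
G1 X38.9666 Y21.6167
G1 X47.2650 Y128.8561
G1 X62.6430 Y19.2005
M5
G0 X82.5661 Y18.3424
M4 S263
G1 X45.7887 Y37.1605 F3639
G1 X9.1324 Y83.9331
G1 X7.9396 Y107.1015
G1 X55.3114 Y35.7827
M5
G0 X0.0000 Y0.0000

Since the viewBox matches the mm dimensions, user units are millimetres directly. The only transform is the Y-flip y_m = 179.9042 − y_svg.

Shape 1 is a quadratic bezier drawn with `<path>`. Its stroke #000000 means cut at S936, F1307. After flipping Y the toolpath is (78.3587,93.0378) → (84.6766,81.7838) → (84.5870,69.6238) → (78.0900,56.5577) → (65.1854,42.5855).

Shape 2 is a closed polygon drawn with `<path>`. Its stroke #ff8800 means score at S538, F1719. After flipping Y the toolpath is (7.8501,29.7032) → (55.3123,105.0025) → (82.3320,135.1977) → (7.8501,29.7032), returning to the start.

Shape 3 is a open polyline drawn with `<polyline>`. Its stroke #ff00ff means engrave at S263, F3639. After flipping Y the toolpath is (34.1197,60.6986) → (38.8150,159.1066) → (38.9666,21.6167) → (47.2650,128.8561) → (62.6430,19.2005).

Shape 4 is a open polyline drawn with `<path>`. Its stroke #ff00ff means engrave at S263, F3639. After flipping Y the toolpath is (82.5661,18.3424) → (45.7887,37.1605) → (9.1324,83.9331) → (7.9396,107.1015) → (55.3114,35.7827).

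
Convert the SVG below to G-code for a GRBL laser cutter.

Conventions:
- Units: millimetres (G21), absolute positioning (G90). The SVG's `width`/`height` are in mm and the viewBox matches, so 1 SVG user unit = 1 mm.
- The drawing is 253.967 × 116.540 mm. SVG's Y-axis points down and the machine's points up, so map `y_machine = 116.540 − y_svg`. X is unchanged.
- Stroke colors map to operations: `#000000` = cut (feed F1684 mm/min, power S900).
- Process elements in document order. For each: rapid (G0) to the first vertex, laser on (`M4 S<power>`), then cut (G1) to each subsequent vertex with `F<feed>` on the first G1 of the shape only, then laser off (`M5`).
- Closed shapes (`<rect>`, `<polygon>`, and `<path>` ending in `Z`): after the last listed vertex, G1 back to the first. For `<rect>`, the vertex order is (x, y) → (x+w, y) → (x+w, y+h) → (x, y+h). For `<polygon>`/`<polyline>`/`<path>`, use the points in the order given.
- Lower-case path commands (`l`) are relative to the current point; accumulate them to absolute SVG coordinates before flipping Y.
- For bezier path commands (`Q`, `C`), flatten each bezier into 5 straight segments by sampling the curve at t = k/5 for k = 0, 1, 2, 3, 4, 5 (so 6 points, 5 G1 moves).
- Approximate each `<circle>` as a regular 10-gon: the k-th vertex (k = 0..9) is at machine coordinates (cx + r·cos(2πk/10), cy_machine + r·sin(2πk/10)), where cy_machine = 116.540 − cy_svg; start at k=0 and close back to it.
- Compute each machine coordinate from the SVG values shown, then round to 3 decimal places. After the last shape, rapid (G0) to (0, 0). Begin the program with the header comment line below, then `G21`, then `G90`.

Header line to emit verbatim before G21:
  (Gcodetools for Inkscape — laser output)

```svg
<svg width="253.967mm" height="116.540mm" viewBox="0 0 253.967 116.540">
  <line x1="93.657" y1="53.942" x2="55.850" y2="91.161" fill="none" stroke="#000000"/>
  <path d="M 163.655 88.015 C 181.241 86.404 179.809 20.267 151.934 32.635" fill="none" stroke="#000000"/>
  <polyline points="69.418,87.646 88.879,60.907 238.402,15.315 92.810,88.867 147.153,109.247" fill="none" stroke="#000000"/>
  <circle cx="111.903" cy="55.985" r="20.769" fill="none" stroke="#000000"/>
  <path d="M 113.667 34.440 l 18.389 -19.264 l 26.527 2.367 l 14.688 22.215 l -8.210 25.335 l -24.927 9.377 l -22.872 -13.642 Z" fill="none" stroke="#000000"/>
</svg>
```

Since the viewBox matches the mm dimensions, user units are millimetres directly. The only transform is the Y-flip y_m = 116.540 − y_svg.

Shape 1 is a line segment drawn with `<line>`. Its stroke #000000 means cut at S900, F1684. After flipping Y the toolpath is (93.657,62.598) → (55.850,25.379).

Shape 2 is a cubic bezier drawn with `<path>`. Its stroke #000000 means cut at S900, F1684. After flipping Y the toolpath is (163.655,28.525) → (171.865,36.090) → (175.154,52.277) → (173.167,70.218) → (165.545,83.049) → (151.934,83.905).

Shape 3 is a open polyline drawn with `<polyline>`. Its stroke #000000 means cut at S900, F1684. After flipping Y the toolpath is (69.418,28.894) → (88.879,55.633) → (238.402,101.225) → (92.810,27.673) → (147.153,7.293).

Shape 4 is a circle drawn with `<circle>`. Its stroke #000000 means cut at S900, F1684. After flipping Y the toolpath is (132.672,60.555) → (128.705,72.763) → (118.321,80.307) → (105.485,80.307) → (95.101,72.763) → (91.134,60.555) → (95.101,48.347) → (105.485,40.803) → (118.321,40.803) → (128.705,48.347) → (132.672,60.555), returning to the start.

Shape 5 is a regular polygon drawn with `<path>`. Its stroke #000000 means cut at S900, F1684. After flipping Y the toolpath is (113.667,82.100) → (132.056,101.364) → (158.583,98.997) → (173.271,76.782) → (165.061,51.447) → (140.134,42.070) → (117.262,55.712) → (113.667,82.100), returning to the start.

(Gcodetools for Inkscape — laser output)
G21
G90
G0 X93.657 Y62.598
M4 S900
G1 X55.850 Y25.379 F1684
M5
G0 X163.655 Y28.525
M4 S900
G1 X171.865 Y36.090 F1684
G1 X175.154 Y52.277
G1 X173.167 Y70.218
G1 X165.545 Y83.049
G1 X151.934 Y83.905
M5
G0 X69.418 Y28.894
M4 S900
G1 X88.879 Y55.633 F1684
G1 X238.402 Y101.225
G1 X92.810 Y27.673
G1 X147.153 Y7.293
M5
G0 X132.672 Y60.555
M4 S900
G1 X128.705 Y72.763 F1684
G1 X118.321 Y80.307
G1 X105.485 Y80.307
G1 X95.101 Y72.763
G1 X91.134 Y60.555
G1 X95.101 Y48.347
G1 X105.485 Y40.803
G1 X118.321 Y40.803
G1 X128.705 Y48.347
G1 X132.672 Y60.555
M5
G0 X113.667 Y82.100
M4 S900
G1 X132.056 Y101.364 F1684
G1 X158.583 Y98.997
G1 X173.271 Y76.782
G1 X165.061 Y51.447
G1 X140.134 Y42.070
G1 X117.262 Y55.712
G1 X113.667 Y82.100
M5
G0 X0.000 Y0.000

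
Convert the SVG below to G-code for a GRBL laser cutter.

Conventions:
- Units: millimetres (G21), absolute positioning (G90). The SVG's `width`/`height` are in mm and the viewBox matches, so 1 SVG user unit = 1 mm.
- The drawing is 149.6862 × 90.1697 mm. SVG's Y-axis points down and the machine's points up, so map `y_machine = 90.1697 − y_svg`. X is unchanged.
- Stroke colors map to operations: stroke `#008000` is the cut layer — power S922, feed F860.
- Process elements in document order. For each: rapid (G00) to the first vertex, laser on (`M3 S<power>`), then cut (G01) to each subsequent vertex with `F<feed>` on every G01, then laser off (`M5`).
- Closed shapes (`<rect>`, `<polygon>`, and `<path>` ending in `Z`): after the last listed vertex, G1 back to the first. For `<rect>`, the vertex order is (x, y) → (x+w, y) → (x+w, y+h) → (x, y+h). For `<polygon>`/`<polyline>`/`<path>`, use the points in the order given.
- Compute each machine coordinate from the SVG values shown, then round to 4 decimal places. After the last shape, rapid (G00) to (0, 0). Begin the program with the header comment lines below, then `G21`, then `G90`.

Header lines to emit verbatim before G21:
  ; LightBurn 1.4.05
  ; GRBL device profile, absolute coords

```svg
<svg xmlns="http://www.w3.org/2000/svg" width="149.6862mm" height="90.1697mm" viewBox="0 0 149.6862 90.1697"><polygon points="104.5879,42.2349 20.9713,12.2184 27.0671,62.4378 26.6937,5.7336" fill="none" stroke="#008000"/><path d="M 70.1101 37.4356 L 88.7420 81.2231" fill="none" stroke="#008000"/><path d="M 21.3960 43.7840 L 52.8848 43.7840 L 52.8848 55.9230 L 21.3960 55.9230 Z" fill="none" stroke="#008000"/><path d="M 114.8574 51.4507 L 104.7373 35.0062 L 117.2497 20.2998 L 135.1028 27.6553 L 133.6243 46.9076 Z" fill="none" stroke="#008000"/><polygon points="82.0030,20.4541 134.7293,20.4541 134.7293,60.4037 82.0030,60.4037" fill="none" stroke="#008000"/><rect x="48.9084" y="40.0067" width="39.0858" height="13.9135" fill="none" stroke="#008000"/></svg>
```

; LightBurn 1.4.05
; GRBL device profile, absolute coords
G21
G90
G00 X104.5879 Y47.9348
M3 S922
G01 X20.9713 Y77.9513 F860
G01 X27.0671 Y27.7319 F860
G01 X26.6937 Y84.4361 F860
G01 X104.5879 Y47.9348 F860
M5
G00 X70.1101 Y52.7341
M3 S922
G01 X88.7420 Y8.9466 F860
M5
G00 X21.3960 Y46.3857
M3 S922
G01 X52.8848 Y46.3857 F860
G01 X52.8848 Y34.2467 F860
G01 X21.3960 Y34.2467 F860
G01 X21.3960 Y46.3857 F860
M5
G00 X114.8574 Y38.7190
M3 S922
G01 X104.7373 Y55.1635 F860
G01 X117.2497 Y69.8699 F860
G01 X135.1028 Y62.5144 F860
G01 X133.6243 Y43.2621 F860
G01 X114.8574 Y38.7190 F860
M5
G00 X82.0030 Y69.7156
M3 S922
G01 X134.7293 Y69.7156 F860
G01 X134.7293 Y29.7660 F860
G01 X82.0030 Y29.7660 F860
G01 X82.0030 Y69.7156 F860
M5
G00 X48.9084 Y50.1630
M3 S922
G01 X87.9942 Y50.1630 F860
G01 X87.9942 Y36.2495 F860
G01 X48.9084 Y36.2495 F860
G01 X48.9084 Y50.1630 F860
M5
G00 X0.0000 Y0.0000

Since the viewBox matches the mm dimensions, user units are millimetres directly. The only transform is the Y-flip y_m = 90.1697 − y_svg.

Shape 1 is a closed polygon drawn with `<polygon>`. Its stroke #008000 means cut at S922, F860. After flipping Y the toolpath is (104.5879,47.9348) → (20.9713,77.9513) → (27.0671,27.7319) → (26.6937,84.4361) → (104.5879,47.9348), returning to the start.

Shape 2 is a line segment drawn with `<path>`. Its stroke #008000 means cut at S922, F860. After flipping Y the toolpath is (70.1101,52.7341) → (88.7420,8.9466).

Shape 3 is a rectangle drawn with `<path>`. Its stroke #008000 means cut at S922, F860. After flipping Y the toolpath is (21.3960,46.3857) → (52.8848,46.3857) → (52.8848,34.2467) → (21.3960,34.2467) → (21.3960,46.3857), returning to the start.

Shape 4 is a regular polygon drawn with `<path>`. Its stroke #008000 means cut at S922, F860. After flipping Y the toolpath is (114.8574,38.7190) → (104.7373,55.1635) → (117.2497,69.8699) → (135.1028,62.5144) → (133.6243,43.2621) → (114.8574,38.7190), returning to the start.

Shape 5 is a rectangle drawn with `<polygon>`. Its stroke #008000 means cut at S922, F860. After flipping Y the toolpath is (82.0030,69.7156) → (134.7293,69.7156) → (134.7293,29.7660) → (82.0030,29.7660) → (82.0030,69.7156), returning to the start.

Shape 6 is a rectangle drawn with `<rect>`. Its stroke #008000 means cut at S922, F860. After flipping Y the toolpath is (48.9084,50.1630) → (87.9942,50.1630) → (87.9942,36.2495) → (48.9084,36.2495) → (48.9084,50.1630), returning to the start.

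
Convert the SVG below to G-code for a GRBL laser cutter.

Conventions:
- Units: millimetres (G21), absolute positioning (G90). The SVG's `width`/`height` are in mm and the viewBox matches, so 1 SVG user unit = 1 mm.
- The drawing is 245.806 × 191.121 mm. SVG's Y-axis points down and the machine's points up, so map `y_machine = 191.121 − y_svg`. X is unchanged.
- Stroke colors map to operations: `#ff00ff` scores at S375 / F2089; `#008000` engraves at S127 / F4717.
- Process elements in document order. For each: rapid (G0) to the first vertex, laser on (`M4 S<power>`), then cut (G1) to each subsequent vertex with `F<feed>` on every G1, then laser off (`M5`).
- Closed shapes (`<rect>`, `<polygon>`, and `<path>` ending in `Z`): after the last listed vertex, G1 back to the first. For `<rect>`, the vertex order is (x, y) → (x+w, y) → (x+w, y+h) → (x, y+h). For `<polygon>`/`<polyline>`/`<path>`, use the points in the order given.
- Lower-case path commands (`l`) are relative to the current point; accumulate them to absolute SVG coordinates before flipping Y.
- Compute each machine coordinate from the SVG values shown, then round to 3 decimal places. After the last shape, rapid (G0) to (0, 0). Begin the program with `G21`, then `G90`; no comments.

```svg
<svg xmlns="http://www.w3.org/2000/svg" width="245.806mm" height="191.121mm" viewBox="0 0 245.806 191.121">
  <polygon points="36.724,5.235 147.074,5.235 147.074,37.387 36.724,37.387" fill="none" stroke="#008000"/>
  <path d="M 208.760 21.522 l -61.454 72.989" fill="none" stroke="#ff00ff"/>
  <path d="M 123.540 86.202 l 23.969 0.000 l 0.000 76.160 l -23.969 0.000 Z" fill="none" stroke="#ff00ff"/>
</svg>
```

1 u = 1 mm; y_m = 191.121 − y.

[1] `<polygon>` rectangle, #008000→engrave S127 F4717: (36.724,185.886) → (147.074,185.886) → (147.074,153.734) → (36.724,153.734) → (36.724,185.886) (closed)

[2] `<path>` line segment, #ff00ff→score S375 F2089: (208.760,169.599) → (147.306,96.610)

[3] `<path>` rectangle, #ff00ff→score S375 F2089: (123.540,104.919) → (147.509,104.919) → (147.509,28.759) → (123.540,28.759) → (123.540,104.919) (closed)

G21
G90
G0 X36.724 Y185.886
M4 S127
G1 X147.074 Y185.886 F4717
G1 X147.074 Y153.734 F4717
G1 X36.724 Y153.734 F4717
G1 X36.724 Y185.886 F4717
M5
G0 X208.760 Y169.599
M4 S375
G1 X147.306 Y96.610 F2089
M5
G0 X123.540 Y104.919
M4 S375
G1 X147.509 Y104.919 F2089
G1 X147.509 Y28.759 F2089
G1 X123.540 Y28.759 F2089
G1 X123.540 Y104.919 F2089
M5
G0 X0.000 Y0.000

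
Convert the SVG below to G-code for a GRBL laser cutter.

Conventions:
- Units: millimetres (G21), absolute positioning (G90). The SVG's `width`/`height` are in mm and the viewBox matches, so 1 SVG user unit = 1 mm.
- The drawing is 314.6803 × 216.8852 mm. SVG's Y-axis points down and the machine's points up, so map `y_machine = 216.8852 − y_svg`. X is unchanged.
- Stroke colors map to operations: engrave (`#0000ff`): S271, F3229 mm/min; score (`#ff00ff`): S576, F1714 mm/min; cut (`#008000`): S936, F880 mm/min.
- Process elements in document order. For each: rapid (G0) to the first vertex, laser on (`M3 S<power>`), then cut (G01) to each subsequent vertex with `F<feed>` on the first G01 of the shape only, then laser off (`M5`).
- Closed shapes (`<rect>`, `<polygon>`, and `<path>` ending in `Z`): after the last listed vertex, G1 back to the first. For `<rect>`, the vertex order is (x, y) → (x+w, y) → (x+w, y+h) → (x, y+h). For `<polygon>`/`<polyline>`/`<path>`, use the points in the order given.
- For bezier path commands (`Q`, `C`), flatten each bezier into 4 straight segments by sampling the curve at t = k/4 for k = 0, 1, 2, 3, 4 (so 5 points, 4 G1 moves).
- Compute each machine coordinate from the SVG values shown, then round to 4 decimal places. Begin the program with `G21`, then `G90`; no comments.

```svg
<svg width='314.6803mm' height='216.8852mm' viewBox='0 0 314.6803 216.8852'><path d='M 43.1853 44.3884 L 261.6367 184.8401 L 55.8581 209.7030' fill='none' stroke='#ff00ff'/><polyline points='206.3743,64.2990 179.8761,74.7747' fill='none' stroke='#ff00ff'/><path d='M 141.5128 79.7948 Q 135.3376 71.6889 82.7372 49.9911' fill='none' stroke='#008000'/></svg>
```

viewBox `0 0 314.6803 216.8852` with mm width/height → 1 unit = 1 mm. Flip: y_m = 216.8852 − y_svg.

**Shape 1** — `<path>` open polyline, stroke `#ff00ff` → score (S576, F1714). Machine vertices: (43.1853,172.4968) → (261.6367,32.0451) → (55.8581,7.1822). Open path.

**Shape 2** — `<polyline>` line segment, stroke `#ff00ff` → score (S576, F1714). Machine vertices: (206.3743,152.5862) → (179.8761,142.1105). Open path.

**Shape 3** — `<path>` quadratic bezier, stroke `#008000` → cut (S936, F880). Control points (SVG): P0=(141.5128,79.7948), P1=(135.3376,71.6889), P2=(82.7372,49.9911); sampled at t=k/4. Machine vertices: (141.5128,137.0904) → (135.5236,141.9928) → (123.7313,148.5943) → (106.1358,156.8947) → (82.7372,166.8941). Open path.

G21
G90
G0 X43.1853 Y172.4968
M3 S576
G01 X261.6367 Y32.0451 F1714
G01 X55.8581 Y7.1822
M5
G0 X206.3743 Y152.5862
M3 S576
G01 X179.8761 Y142.1105 F1714
M5
G0 X141.5128 Y137.0904
M3 S936
G01 X135.5236 Y141.9928 F880
G01 X123.7313 Y148.5943
G01 X106.1358 Y156.8947
G01 X82.7372 Y166.8941
M5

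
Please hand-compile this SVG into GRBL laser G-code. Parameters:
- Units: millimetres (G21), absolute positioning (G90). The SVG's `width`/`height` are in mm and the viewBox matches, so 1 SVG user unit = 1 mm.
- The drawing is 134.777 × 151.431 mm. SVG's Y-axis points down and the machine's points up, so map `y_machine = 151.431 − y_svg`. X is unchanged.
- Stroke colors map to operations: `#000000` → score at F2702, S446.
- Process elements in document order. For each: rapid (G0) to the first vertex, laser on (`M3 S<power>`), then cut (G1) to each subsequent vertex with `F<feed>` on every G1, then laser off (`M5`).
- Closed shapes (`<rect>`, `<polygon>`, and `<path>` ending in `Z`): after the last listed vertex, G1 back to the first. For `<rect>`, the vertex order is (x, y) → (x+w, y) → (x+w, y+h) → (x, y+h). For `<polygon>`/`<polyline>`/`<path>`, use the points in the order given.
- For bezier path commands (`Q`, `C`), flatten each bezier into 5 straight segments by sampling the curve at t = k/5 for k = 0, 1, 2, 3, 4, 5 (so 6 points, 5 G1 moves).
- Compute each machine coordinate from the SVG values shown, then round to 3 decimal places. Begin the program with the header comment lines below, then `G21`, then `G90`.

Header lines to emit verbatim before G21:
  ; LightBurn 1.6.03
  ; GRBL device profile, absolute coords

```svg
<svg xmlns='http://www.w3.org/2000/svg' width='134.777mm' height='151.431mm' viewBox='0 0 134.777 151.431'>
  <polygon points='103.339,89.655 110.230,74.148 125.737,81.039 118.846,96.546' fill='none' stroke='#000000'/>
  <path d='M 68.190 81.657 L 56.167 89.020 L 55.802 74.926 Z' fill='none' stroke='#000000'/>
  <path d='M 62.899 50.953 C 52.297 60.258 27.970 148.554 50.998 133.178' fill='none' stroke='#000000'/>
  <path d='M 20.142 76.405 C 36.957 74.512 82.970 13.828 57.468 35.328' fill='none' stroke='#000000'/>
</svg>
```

; LightBurn 1.6.03
; GRBL device profile, absolute coords
G21
G90
G0 X103.339 Y61.776
M3 S446
G1 X110.230 Y77.283 F2702
G1 X125.737 Y70.392 F2702
G1 X118.846 Y54.885 F2702
G1 X103.339 Y61.776 F2702
M5
G0 X68.190 Y69.774
M3 S446
G1 X56.167 Y62.411 F2702
G1 X55.802 Y76.505 F2702
G1 X68.190 Y69.774 F2702
M5
G0 X62.899 Y100.478
M3 S446
G1 X55.379 Y86.877 F2702
G1 X47.498 Y63.087 F2702
G1 X42.186 Y37.874 F2702
G1 X42.375 Y20.007 F2702
G1 X50.998 Y18.253 F2702
M5
G0 X20.142 Y75.026
M3 S446
G1 X32.929 Y82.089 F2702
G1 X47.889 Y96.495 F2702
G1 X60.189 Y111.477 F2702
G1 X64.993 Y120.269 F2702
G1 X57.468 Y116.103 F2702
M5

Since the viewBox matches the mm dimensions, user units are millimetres directly. The only transform is the Y-flip y_m = 151.431 − y_svg.

Shape 1 is a regular polygon drawn with `<polygon>`. Its stroke #000000 means score at S446, F2702. After flipping Y the toolpath is (103.339,61.776) → (110.230,77.283) → (125.737,70.392) → (118.846,54.885) → (103.339,61.776), returning to the start.

Shape 2 is a regular polygon drawn with `<path>`. Its stroke #000000 means score at S446, F2702. After flipping Y the toolpath is (68.190,69.774) → (56.167,62.411) → (55.802,76.505) → (68.190,69.774), returning to the start.

Shape 3 is a cubic bezier drawn with `<path>`. Its stroke #000000 means score at S446, F2702. After flipping Y the toolpath is (62.899,100.478) → (55.379,86.877) → (47.498,63.087) → (42.186,37.874) → (42.375,20.007) → (50.998,18.253).

Shape 4 is a cubic bezier drawn with `<path>`. Its stroke #000000 means score at S446, F2702. After flipping Y the toolpath is (20.142,75.026) → (32.929,82.089) → (47.889,96.495) → (60.189,111.477) → (64.993,120.269) → (57.468,116.103).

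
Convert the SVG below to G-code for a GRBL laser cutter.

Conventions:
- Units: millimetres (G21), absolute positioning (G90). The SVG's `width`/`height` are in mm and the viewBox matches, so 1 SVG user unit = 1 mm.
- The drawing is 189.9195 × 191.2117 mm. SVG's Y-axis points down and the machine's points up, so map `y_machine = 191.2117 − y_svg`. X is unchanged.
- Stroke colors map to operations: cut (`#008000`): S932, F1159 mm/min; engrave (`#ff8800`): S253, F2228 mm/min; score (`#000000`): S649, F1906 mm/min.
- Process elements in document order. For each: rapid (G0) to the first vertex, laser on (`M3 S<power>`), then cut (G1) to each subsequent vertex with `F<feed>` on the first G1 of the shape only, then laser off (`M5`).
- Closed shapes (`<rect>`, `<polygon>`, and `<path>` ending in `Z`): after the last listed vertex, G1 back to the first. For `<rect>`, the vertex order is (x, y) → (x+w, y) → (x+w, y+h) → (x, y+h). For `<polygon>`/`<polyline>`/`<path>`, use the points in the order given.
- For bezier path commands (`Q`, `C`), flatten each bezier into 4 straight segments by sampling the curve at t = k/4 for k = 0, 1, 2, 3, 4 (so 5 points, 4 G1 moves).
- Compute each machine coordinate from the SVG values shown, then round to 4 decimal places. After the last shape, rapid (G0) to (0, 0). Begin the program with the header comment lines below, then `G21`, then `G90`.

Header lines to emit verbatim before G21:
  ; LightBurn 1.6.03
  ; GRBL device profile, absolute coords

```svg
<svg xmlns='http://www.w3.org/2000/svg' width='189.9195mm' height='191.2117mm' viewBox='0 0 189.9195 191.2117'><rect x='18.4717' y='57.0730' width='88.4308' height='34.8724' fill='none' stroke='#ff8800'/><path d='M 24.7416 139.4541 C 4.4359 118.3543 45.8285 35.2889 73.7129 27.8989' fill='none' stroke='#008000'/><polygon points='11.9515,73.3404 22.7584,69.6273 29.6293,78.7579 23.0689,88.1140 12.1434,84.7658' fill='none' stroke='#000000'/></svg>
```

; LightBurn 1.6.03
; GRBL device profile, absolute coords
G21
G90
G0 X18.4717 Y134.1387
M3 S253
G1 X106.9025 Y134.1387 F2228
G1 X106.9025 Y99.2663
G1 X18.4717 Y99.2663
G1 X18.4717 Y134.1387
M5
G0 X24.7416 Y51.7576
M3 S932
G1 X19.9057 Y77.0504 F1159
G1 X31.1560 Y112.6764
G1 X51.4419 Y145.7318
G1 X73.7129 Y163.3128
M5
G0 X11.9515 Y117.8713
M3 S649
G1 X22.7584 Y121.5844 F1906
G1 X29.6293 Y112.4538
G1 X23.0689 Y103.0977
G1 X12.1434 Y106.4459
G1 X11.9515 Y117.8713
M5
G0 X0.0000 Y0.0000

1 u = 1 mm; y_m = 191.2117 − y.

[1] `<rect>` rectangle, #ff8800→engrave S253 F2228: (18.4717,134.1387) → (106.9025,134.1387) → (106.9025,99.2663) → (18.4717,99.2663) → (18.4717,134.1387) (closed)

[2] `<path>` cubic bezier, #008000→cut S932 F1159: (24.7416,51.7576) → (19.9057,77.0504) → (31.1560,112.6764) → (51.4419,145.7318) → (73.7129,163.3128)

[3] `<polygon>` regular polygon, #000000→score S649 F1906: (11.9515,117.8713) → (22.7584,121.5844) → (29.6293,112.4538) → (23.0689,103.0977) → (12.1434,106.4459) → (11.9515,117.8713) (closed)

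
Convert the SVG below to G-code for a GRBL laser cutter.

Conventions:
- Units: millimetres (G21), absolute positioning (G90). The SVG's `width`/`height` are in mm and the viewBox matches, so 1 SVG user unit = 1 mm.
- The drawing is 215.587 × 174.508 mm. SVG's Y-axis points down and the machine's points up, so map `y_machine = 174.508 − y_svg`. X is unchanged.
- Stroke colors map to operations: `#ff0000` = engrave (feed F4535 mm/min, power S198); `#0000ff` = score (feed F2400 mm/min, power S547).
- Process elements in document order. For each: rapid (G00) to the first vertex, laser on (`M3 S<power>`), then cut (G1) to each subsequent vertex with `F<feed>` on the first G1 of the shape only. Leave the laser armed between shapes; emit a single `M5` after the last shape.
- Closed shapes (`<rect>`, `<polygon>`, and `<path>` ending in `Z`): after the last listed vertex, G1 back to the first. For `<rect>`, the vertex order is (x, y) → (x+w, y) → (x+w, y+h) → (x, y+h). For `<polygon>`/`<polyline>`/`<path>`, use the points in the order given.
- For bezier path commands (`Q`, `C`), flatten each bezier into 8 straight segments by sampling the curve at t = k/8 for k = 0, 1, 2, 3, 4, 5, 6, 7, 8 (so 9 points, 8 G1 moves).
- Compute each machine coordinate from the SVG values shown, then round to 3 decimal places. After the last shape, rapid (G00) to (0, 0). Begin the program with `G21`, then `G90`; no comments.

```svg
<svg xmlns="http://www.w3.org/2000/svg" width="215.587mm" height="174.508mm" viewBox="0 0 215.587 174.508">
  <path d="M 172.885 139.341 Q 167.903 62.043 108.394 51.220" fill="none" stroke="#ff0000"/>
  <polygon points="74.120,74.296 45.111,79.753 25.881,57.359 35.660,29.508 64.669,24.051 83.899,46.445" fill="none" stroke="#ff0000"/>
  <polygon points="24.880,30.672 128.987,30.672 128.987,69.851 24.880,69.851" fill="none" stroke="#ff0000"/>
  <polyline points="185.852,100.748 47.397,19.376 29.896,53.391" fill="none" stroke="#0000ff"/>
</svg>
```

viewBox `0 0 215.587 174.508` with mm width/height → 1 unit = 1 mm. Flip: y_m = 174.508 − y_svg.

**Shape 1** — `<path>` quadratic bezier, stroke `#ff0000` → engrave (S198, F4535). Control points (SVG): P0=(172.885,139.341), P1=(167.903,62.043), P2=(108.394,51.220); sampled at t=k/8. Machine vertices: (172.885,35.167) → (170.788,53.453) → (166.986,69.661) → (161.481,83.792) → (154.271,95.846) → (145.358,105.823) → (134.741,113.722) → (122.419,119.544) → (108.394,123.288). Open path.

**Shape 2** — `<polygon>` regular polygon, stroke `#ff0000` → engrave (S198, F4535). Machine vertices: (74.120,100.212) → (45.111,94.755) → (25.881,117.149) → (35.660,145.000) → (64.669,150.457) → (83.899,128.063) → (74.120,100.212). Closed: final G1 returns to the first vertex.

**Shape 3** — `<polygon>` rectangle, stroke `#ff0000` → engrave (S198, F4535). Machine vertices: (24.880,143.836) → (128.987,143.836) → (128.987,104.657) → (24.880,104.657) → (24.880,143.836). Closed: final G1 returns to the first vertex.

**Shape 4** — `<polyline>` open polyline, stroke `#0000ff` → score (S547, F2400). Machine vertices: (185.852,73.760) → (47.397,155.132) → (29.896,121.117). Open path.

G21
G90
G00 X172.885 Y35.167
M3 S198
G1 X170.788 Y53.453 F4535
G1 X166.986 Y69.661
G1 X161.481 Y83.792
G1 X154.271 Y95.846
G1 X145.358 Y105.823
G1 X134.741 Y113.722
G1 X122.419 Y119.544
G1 X108.394 Y123.288
G00 X74.120 Y100.212
M3 S198
G1 X45.111 Y94.755 F4535
G1 X25.881 Y117.149
G1 X35.660 Y145.000
G1 X64.669 Y150.457
G1 X83.899 Y128.063
G1 X74.120 Y100.212
G00 X24.880 Y143.836
M3 S198
G1 X128.987 Y143.836 F4535
G1 X128.987 Y104.657
G1 X24.880 Y104.657
G1 X24.880 Y143.836
G00 X185.852 Y73.760
M3 S547
G1 X47.397 Y155.132 F2400
G1 X29.896 Y121.117
M5
G00 X0.000 Y0.000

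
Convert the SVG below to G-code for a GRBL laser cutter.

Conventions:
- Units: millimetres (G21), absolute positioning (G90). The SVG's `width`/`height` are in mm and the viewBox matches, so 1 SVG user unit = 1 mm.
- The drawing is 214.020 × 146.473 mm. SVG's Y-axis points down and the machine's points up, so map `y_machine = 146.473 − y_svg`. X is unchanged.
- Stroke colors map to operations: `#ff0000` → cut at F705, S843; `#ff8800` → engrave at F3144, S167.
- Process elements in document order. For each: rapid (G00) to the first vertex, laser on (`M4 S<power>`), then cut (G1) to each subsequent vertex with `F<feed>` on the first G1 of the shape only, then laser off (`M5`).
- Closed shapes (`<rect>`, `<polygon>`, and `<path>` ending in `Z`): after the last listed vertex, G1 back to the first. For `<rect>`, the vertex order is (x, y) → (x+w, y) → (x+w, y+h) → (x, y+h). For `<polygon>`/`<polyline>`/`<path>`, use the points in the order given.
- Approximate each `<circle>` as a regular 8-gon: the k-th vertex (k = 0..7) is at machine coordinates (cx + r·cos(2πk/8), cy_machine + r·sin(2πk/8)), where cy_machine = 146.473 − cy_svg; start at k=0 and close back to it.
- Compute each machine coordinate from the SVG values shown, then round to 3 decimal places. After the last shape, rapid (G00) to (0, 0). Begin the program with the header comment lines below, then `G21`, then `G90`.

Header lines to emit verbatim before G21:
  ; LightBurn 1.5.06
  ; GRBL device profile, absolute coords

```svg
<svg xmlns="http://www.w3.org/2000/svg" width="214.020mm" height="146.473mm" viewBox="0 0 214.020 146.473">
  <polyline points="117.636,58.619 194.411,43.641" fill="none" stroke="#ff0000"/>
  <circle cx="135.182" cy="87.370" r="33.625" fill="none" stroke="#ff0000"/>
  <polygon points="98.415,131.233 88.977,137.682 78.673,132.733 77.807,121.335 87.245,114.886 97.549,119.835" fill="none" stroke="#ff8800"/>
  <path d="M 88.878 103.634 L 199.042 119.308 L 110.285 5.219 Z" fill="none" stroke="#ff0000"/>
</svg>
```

viewBox `0 0 214.020 146.473` with mm width/height → 1 unit = 1 mm. Flip: y_m = 146.473 − y_svg.

**Shape 1** — `<polyline>` line segment, stroke `#ff0000` → cut (S843, F705). Machine vertices: (117.636,87.854) → (194.411,102.832). Open path.

**Shape 2** — `<circle>` circle, stroke `#ff0000` → cut (S843, F705). Machine vertices: (168.807,59.103) → (158.958,82.879) → (135.182,92.728) → (111.406,82.879) → (101.557,59.103) → (111.406,35.327) → (135.182,25.478) → (158.958,35.327) → (168.807,59.103). Closed: final G1 returns to the first vertex.

**Shape 3** — `<polygon>` regular polygon, stroke `#ff8800` → engrave (S167, F3144). Machine vertices: (98.415,15.240) → (88.977,8.791) → (78.673,13.740) → (77.807,25.138) → (87.245,31.587) → (97.549,26.638) → (98.415,15.240). Closed: final G1 returns to the first vertex.

**Shape 4** — `<path>` closed polygon, stroke `#ff0000` → cut (S843, F705). Machine vertices: (88.878,42.839) → (199.042,27.165) → (110.285,141.254) → (88.878,42.839). Closed: final G1 returns to the first vertex.

; LightBurn 1.5.06
; GRBL device profile, absolute coords
G21
G90
G00 X117.636 Y87.854
M4 S843
G1 X194.411 Y102.832 F705
M5
G00 X168.807 Y59.103
M4 S843
G1 X158.958 Y82.879 F705
G1 X135.182 Y92.728
G1 X111.406 Y82.879
G1 X101.557 Y59.103
G1 X111.406 Y35.327
G1 X135.182 Y25.478
G1 X158.958 Y35.327
G1 X168.807 Y59.103
M5
G00 X98.415 Y15.240
M4 S167
G1 X88.977 Y8.791 F3144
G1 X78.673 Y13.740
G1 X77.807 Y25.138
G1 X87.245 Y31.587
G1 X97.549 Y26.638
G1 X98.415 Y15.240
M5
G00 X88.878 Y42.839
M4 S843
G1 X199.042 Y27.165 F705
G1 X110.285 Y141.254
G1 X88.878 Y42.839
M5
G00 X0.000 Y0.000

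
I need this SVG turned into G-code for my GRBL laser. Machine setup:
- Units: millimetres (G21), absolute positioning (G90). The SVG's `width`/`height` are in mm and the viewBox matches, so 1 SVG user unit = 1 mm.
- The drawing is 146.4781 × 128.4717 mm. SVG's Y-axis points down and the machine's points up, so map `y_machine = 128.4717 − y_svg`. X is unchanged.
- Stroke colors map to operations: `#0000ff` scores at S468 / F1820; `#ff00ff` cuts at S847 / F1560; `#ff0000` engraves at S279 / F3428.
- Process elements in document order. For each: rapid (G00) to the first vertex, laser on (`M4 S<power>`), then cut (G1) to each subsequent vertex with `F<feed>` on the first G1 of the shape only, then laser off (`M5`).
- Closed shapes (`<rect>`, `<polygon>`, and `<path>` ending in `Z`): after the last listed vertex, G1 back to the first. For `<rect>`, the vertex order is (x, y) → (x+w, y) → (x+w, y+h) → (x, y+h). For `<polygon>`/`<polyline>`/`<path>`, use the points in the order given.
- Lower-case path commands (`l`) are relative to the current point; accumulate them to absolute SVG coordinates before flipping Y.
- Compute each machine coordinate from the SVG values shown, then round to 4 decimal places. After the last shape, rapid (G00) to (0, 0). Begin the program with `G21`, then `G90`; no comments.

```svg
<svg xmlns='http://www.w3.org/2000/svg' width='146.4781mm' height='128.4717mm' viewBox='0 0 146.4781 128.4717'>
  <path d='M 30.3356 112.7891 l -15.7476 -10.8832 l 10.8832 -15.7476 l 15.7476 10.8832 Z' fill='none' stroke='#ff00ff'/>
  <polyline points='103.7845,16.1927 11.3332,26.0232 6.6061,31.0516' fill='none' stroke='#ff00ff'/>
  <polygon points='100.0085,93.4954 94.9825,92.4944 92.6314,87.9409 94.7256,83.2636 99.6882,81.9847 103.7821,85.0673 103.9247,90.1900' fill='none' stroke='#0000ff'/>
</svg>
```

G21
G90
G00 X30.3356 Y15.6826
M4 S847
G1 X14.5880 Y26.5658 F1560
G1 X25.4712 Y42.3134
G1 X41.2188 Y31.4302
G1 X30.3356 Y15.6826
M5
G00 X103.7845 Y112.2790
M4 S847
G1 X11.3332 Y102.4485 F1560
G1 X6.6061 Y97.4201
M5
G00 X100.0085 Y34.9763
M4 S468
G1 X94.9825 Y35.9773 F1820
G1 X92.6314 Y40.5308
G1 X94.7256 Y45.2081
G1 X99.6882 Y46.4870
G1 X103.7821 Y43.4044
G1 X103.9247 Y38.2817
G1 X100.0085 Y34.9763
M5
G00 X0.0000 Y0.0000

1 u = 1 mm; y_m = 128.4717 − y.

[1] `<path>` regular polygon, #ff00ff→cut S847 F1560: (30.3356,15.6826) → (14.5880,26.5658) → (25.4712,42.3134) → (41.2188,31.4302) → (30.3356,15.6826) (closed)

[2] `<polyline>` open polyline, #ff00ff→cut S847 F1560: (103.7845,112.2790) → (11.3332,102.4485) → (6.6061,97.4201)

[3] `<polygon>` regular polygon, #0000ff→score S468 F1820: (100.0085,34.9763) → (94.9825,35.9773) → (92.6314,40.5308) → (94.7256,45.2081) → (99.6882,46.4870) → (103.7821,43.4044) → (103.9247,38.2817) → (100.0085,34.9763) (closed)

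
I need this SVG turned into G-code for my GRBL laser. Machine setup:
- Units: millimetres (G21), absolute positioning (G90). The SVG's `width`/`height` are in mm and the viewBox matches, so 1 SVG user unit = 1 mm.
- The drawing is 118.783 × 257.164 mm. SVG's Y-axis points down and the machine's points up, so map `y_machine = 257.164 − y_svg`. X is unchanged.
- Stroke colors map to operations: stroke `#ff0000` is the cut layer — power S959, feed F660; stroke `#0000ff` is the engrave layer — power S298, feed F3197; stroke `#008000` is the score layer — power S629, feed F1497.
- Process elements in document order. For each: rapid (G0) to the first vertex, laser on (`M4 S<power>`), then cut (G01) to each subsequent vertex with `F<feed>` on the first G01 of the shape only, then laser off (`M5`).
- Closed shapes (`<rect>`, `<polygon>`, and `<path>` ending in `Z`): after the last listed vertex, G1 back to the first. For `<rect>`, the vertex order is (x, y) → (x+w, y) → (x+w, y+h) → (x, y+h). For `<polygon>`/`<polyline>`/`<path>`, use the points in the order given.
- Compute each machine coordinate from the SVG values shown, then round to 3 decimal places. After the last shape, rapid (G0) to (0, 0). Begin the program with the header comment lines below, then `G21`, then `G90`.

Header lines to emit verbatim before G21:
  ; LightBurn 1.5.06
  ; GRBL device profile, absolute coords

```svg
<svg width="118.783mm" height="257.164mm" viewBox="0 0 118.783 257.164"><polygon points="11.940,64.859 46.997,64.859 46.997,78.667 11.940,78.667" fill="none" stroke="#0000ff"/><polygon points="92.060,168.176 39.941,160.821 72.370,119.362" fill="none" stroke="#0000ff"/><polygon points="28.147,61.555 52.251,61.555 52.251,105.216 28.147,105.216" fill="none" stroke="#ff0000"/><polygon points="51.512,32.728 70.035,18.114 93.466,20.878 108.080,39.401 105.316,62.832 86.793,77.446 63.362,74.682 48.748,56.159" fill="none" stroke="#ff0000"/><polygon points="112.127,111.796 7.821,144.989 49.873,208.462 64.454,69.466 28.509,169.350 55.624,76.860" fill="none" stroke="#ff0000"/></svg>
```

; LightBurn 1.5.06
; GRBL device profile, absolute coords
G21
G90
G0 X11.940 Y192.305
M4 S298
G01 X46.997 Y192.305 F3197
G01 X46.997 Y178.497
G01 X11.940 Y178.497
G01 X11.940 Y192.305
M5
G0 X92.060 Y88.988
M4 S298
G01 X39.941 Y96.343 F3197
G01 X72.370 Y137.802
G01 X92.060 Y88.988
M5
G0 X28.147 Y195.609
M4 S959
G01 X52.251 Y195.609 F660
G01 X52.251 Y151.948
G01 X28.147 Y151.948
G01 X28.147 Y195.609
M5
G0 X51.512 Y224.436
M4 S959
G01 X70.035 Y239.050 F660
G01 X93.466 Y236.286
G01 X108.080 Y217.763
G01 X105.316 Y194.332
G01 X86.793 Y179.718
G01 X63.362 Y182.482
G01 X48.748 Y201.005
G01 X51.512 Y224.436
M5
G0 X112.127 Y145.368
M4 S959
G01 X7.821 Y112.175 F660
G01 X49.873 Y48.702
G01 X64.454 Y187.698
G01 X28.509 Y87.814
G01 X55.624 Y180.304
G01 X112.127 Y145.368
M5
G0 X0.000 Y0.000

Since the viewBox matches the mm dimensions, user units are millimetres directly. The only transform is the Y-flip y_m = 257.164 − y_svg.

Shape 1 is a rectangle drawn with `<polygon>`. Its stroke #0000ff means engrave at S298, F3197. After flipping Y the toolpath is (11.940,192.305) → (46.997,192.305) → (46.997,178.497) → (11.940,178.497) → (11.940,192.305), returning to the start.

Shape 2 is a regular polygon drawn with `<polygon>`. Its stroke #0000ff means engrave at S298, F3197. After flipping Y the toolpath is (92.060,88.988) → (39.941,96.343) → (72.370,137.802) → (92.060,88.988), returning to the start.

Shape 3 is a rectangle drawn with `<polygon>`. Its stroke #ff0000 means cut at S959, F660. After flipping Y the toolpath is (28.147,195.609) → (52.251,195.609) → (52.251,151.948) → (28.147,151.948) → (28.147,195.609), returning to the start.

Shape 4 is a regular polygon drawn with `<polygon>`. Its stroke #ff0000 means cut at S959, F660. After flipping Y the toolpath is (51.512,224.436) → (70.035,239.050) → (93.466,236.286) → (108.080,217.763) → (105.316,194.332) → (86.793,179.718) → (63.362,182.482) → (48.748,201.005) → (51.512,224.436), returning to the start.

Shape 5 is a closed polygon drawn with `<polygon>`. Its stroke #ff0000 means cut at S959, F660. After flipping Y the toolpath is (112.127,145.368) → (7.821,112.175) → (49.873,48.702) → (64.454,187.698) → (28.509,87.814) → (55.624,180.304) → (112.127,145.368), returning to the start.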